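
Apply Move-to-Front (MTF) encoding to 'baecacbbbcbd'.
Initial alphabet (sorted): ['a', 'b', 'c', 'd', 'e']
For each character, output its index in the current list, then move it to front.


MTF encoding:
'b': index 1 in ['a', 'b', 'c', 'd', 'e'] -> ['b', 'a', 'c', 'd', 'e']
'a': index 1 in ['b', 'a', 'c', 'd', 'e'] -> ['a', 'b', 'c', 'd', 'e']
'e': index 4 in ['a', 'b', 'c', 'd', 'e'] -> ['e', 'a', 'b', 'c', 'd']
'c': index 3 in ['e', 'a', 'b', 'c', 'd'] -> ['c', 'e', 'a', 'b', 'd']
'a': index 2 in ['c', 'e', 'a', 'b', 'd'] -> ['a', 'c', 'e', 'b', 'd']
'c': index 1 in ['a', 'c', 'e', 'b', 'd'] -> ['c', 'a', 'e', 'b', 'd']
'b': index 3 in ['c', 'a', 'e', 'b', 'd'] -> ['b', 'c', 'a', 'e', 'd']
'b': index 0 in ['b', 'c', 'a', 'e', 'd'] -> ['b', 'c', 'a', 'e', 'd']
'b': index 0 in ['b', 'c', 'a', 'e', 'd'] -> ['b', 'c', 'a', 'e', 'd']
'c': index 1 in ['b', 'c', 'a', 'e', 'd'] -> ['c', 'b', 'a', 'e', 'd']
'b': index 1 in ['c', 'b', 'a', 'e', 'd'] -> ['b', 'c', 'a', 'e', 'd']
'd': index 4 in ['b', 'c', 'a', 'e', 'd'] -> ['d', 'b', 'c', 'a', 'e']


Output: [1, 1, 4, 3, 2, 1, 3, 0, 0, 1, 1, 4]


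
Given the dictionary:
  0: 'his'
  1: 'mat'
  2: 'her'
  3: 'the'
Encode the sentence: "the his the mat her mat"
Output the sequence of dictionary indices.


Look up each word in the dictionary:
  'the' -> 3
  'his' -> 0
  'the' -> 3
  'mat' -> 1
  'her' -> 2
  'mat' -> 1

Encoded: [3, 0, 3, 1, 2, 1]


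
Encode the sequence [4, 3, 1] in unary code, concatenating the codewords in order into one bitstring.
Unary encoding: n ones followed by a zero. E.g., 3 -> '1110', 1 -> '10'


Encode each number as n ones followed by a terminating 0:
  4 -> 11110 (5 bits)
  3 -> 1110 (4 bits)
  1 -> 10 (2 bits)
Total length = 5 + 4 + 2 = 11 bits.

Unary([4, 3, 1]) = 11110111010 (11 bits)


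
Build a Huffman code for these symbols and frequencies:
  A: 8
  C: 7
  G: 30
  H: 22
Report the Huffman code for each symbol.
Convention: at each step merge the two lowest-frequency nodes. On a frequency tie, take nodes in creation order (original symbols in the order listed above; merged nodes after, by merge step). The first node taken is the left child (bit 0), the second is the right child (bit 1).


Huffman tree construction:
Step 1: Merge C(7) + A(8) = 15
Step 2: Merge (C+A)(15) + H(22) = 37
Step 3: Merge G(30) + ((C+A)+H)(37) = 67
Read each symbol's code off the tree from the root (left child = 0, right child = 1).

Codes:
  A: 101 (length 3)
  C: 100 (length 3)
  G: 0 (length 1)
  H: 11 (length 2)
Average code length: 119/67 = 1.7761 bits/symbol


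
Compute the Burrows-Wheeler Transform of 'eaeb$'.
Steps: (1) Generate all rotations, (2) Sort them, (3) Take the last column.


Rotations (sorted):
  0: $eaeb -> last char: b
  1: aeb$e -> last char: e
  2: b$eae -> last char: e
  3: eaeb$ -> last char: $
  4: eb$ea -> last char: a


BWT = bee$a


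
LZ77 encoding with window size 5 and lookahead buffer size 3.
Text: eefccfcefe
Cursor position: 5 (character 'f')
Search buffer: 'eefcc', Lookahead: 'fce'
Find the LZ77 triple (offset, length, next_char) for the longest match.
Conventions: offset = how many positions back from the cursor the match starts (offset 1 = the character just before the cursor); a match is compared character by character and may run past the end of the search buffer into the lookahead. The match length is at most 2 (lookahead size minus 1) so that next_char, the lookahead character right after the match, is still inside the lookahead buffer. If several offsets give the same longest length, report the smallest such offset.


Try each offset into the search buffer:
  offset=1 (pos 4, char 'c'): match length 0
  offset=2 (pos 3, char 'c'): match length 0
  offset=3 (pos 2, char 'f'): match length 2
  offset=4 (pos 1, char 'e'): match length 0
  offset=5 (pos 0, char 'e'): match length 0
Longest match has length 2 at offset 3.
next_char = character at position 5 + 2 = 7 -> 'e'

Best match: offset=3, length=2 (matching 'fc' starting at position 2)
LZ77 triple: (3, 2, 'e')


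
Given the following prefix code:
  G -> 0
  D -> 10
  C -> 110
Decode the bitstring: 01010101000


Decoding step by step:
Bits 0 -> G
Bits 10 -> D
Bits 10 -> D
Bits 10 -> D
Bits 10 -> D
Bits 0 -> G
Bits 0 -> G


Decoded message: GDDDDGG


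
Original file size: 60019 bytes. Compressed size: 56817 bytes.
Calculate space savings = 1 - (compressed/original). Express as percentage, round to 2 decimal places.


ratio = compressed/original = 56817/60019 = 0.94665
savings = 1 - ratio = 1 - 0.94665 = 0.05335
as a percentage: 0.05335 * 100 = 5.33%

Space savings = 1 - 56817/60019 = 5.33%


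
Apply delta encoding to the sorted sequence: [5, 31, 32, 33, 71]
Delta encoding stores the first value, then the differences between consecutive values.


First value: 5
Deltas:
  31 - 5 = 26
  32 - 31 = 1
  33 - 32 = 1
  71 - 33 = 38


Delta encoded: [5, 26, 1, 1, 38]


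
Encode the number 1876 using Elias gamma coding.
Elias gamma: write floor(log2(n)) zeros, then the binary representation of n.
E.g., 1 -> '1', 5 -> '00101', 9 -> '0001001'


num_bits = floor(log2(1876)) + 1 = 11
leading_zeros = num_bits - 1 = 10
binary(1876) = 11101010100

Elias gamma(1876) = '0000000000' + '11101010100' = 000000000011101010100 (21 bits)


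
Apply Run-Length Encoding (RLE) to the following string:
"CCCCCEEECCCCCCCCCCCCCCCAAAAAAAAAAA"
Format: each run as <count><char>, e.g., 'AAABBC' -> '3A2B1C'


Scanning runs left to right:
  i=0: run of 'C' x 5 -> '5C'
  i=5: run of 'E' x 3 -> '3E'
  i=8: run of 'C' x 15 -> '15C'
  i=23: run of 'A' x 11 -> '11A'

RLE = 5C3E15C11A


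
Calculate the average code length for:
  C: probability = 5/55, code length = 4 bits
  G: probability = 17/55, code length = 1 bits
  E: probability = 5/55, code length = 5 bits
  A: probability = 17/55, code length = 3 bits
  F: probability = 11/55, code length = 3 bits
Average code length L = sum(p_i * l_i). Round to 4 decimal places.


Weighted contributions p_i * l_i:
  C: (5/55) * 4 = 20/55
  G: (17/55) * 1 = 17/55
  E: (5/55) * 5 = 25/55
  A: (17/55) * 3 = 51/55
  F: (11/55) * 3 = 33/55
Sum = (20 + 17 + 25 + 51 + 33)/55 = 146/55

L = 146/55 = 2.6545 bits/symbol


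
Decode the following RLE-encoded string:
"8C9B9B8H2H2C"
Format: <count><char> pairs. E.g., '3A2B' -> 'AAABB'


Expanding each <count><char> pair:
  8C -> 'CCCCCCCC'
  9B -> 'BBBBBBBBB'
  9B -> 'BBBBBBBBB'
  8H -> 'HHHHHHHH'
  2H -> 'HH'
  2C -> 'CC'

Decoded = CCCCCCCCBBBBBBBBBBBBBBBBBBHHHHHHHHHHCC


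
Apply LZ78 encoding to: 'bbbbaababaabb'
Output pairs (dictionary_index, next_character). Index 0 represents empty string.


LZ78 encoding steps:
Dictionary: {0: ''}
Step 1: w='' (idx 0), next='b' -> output (0, 'b'), add 'b' as idx 1
Step 2: w='b' (idx 1), next='b' -> output (1, 'b'), add 'bb' as idx 2
Step 3: w='b' (idx 1), next='a' -> output (1, 'a'), add 'ba' as idx 3
Step 4: w='' (idx 0), next='a' -> output (0, 'a'), add 'a' as idx 4
Step 5: w='ba' (idx 3), next='b' -> output (3, 'b'), add 'bab' as idx 5
Step 6: w='a' (idx 4), next='a' -> output (4, 'a'), add 'aa' as idx 6
Step 7: w='bb' (idx 2), end of input -> output (2, '')


Encoded: [(0, 'b'), (1, 'b'), (1, 'a'), (0, 'a'), (3, 'b'), (4, 'a'), (2, '')]


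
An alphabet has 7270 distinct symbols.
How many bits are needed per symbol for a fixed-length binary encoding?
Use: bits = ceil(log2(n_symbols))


log2(7270) = 12.8277
Bracket: 2^12 = 4096 < 7270 <= 2^13 = 8192
So ceil(log2(7270)) = 13

bits = ceil(log2(7270)) = ceil(12.8277) = 13 bits


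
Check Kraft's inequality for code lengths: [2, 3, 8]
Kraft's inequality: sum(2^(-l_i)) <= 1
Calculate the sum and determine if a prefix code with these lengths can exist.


Sum = 2^(-2) + 2^(-3) + 2^(-8)
    = 0.25 + 0.125 + 0.00390625
    = 97/256 = 0.37890625
Since 0.37890625 <= 1, Kraft's inequality IS satisfied.
A prefix code with these lengths CAN exist.

Kraft sum = 0.37890625. Satisfied.


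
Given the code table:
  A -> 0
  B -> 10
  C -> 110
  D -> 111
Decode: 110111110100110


Decoding:
110 -> C
111 -> D
110 -> C
10 -> B
0 -> A
110 -> C


Result: CDCBAC


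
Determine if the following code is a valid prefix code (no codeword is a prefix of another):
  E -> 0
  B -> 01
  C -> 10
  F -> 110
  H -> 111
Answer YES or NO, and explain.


Checking each pair (does one codeword prefix another?):
  E='0' vs B='01': prefix -- VIOLATION

NO -- this is NOT a valid prefix code. E (0) is a prefix of B (01).


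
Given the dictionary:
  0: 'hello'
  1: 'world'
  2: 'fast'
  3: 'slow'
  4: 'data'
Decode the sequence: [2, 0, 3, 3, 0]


Look up each index in the dictionary:
  2 -> 'fast'
  0 -> 'hello'
  3 -> 'slow'
  3 -> 'slow'
  0 -> 'hello'

Decoded: "fast hello slow slow hello"


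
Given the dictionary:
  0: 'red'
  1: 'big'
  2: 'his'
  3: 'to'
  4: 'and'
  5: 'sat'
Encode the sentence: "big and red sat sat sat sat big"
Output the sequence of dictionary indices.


Look up each word in the dictionary:
  'big' -> 1
  'and' -> 4
  'red' -> 0
  'sat' -> 5
  'sat' -> 5
  'sat' -> 5
  'sat' -> 5
  'big' -> 1

Encoded: [1, 4, 0, 5, 5, 5, 5, 1]


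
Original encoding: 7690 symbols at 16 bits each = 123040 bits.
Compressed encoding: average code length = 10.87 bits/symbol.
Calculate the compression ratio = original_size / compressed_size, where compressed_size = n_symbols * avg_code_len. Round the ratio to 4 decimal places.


original_size = n_symbols * orig_bits = 7690 * 16 = 123040 bits
compressed_size = n_symbols * avg_code_len = 7690 * 10.87 = 83590.3 bits
ratio = original_size / compressed_size = 123040 / 83590.3 = 1.4719

Compression ratio = 1.4719


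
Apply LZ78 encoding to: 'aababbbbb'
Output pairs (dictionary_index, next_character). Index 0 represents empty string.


LZ78 encoding steps:
Dictionary: {0: ''}
Step 1: w='' (idx 0), next='a' -> output (0, 'a'), add 'a' as idx 1
Step 2: w='a' (idx 1), next='b' -> output (1, 'b'), add 'ab' as idx 2
Step 3: w='ab' (idx 2), next='b' -> output (2, 'b'), add 'abb' as idx 3
Step 4: w='' (idx 0), next='b' -> output (0, 'b'), add 'b' as idx 4
Step 5: w='b' (idx 4), next='b' -> output (4, 'b'), add 'bb' as idx 5


Encoded: [(0, 'a'), (1, 'b'), (2, 'b'), (0, 'b'), (4, 'b')]


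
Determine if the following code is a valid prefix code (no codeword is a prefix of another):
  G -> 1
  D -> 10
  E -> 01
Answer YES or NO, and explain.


Checking each pair (does one codeword prefix another?):
  G='1' vs D='10': prefix -- VIOLATION

NO -- this is NOT a valid prefix code. G (1) is a prefix of D (10).


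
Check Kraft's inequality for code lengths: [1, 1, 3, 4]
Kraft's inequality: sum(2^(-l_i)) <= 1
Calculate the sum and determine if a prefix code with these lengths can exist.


Sum = 2^(-1) + 2^(-1) + 2^(-3) + 2^(-4)
    = 0.5 + 0.5 + 0.125 + 0.0625
    = 19/16 = 1.1875
Since 1.1875 > 1, Kraft's inequality is NOT satisfied.
A prefix code with these lengths CANNOT exist.

Kraft sum = 1.1875. Not satisfied.


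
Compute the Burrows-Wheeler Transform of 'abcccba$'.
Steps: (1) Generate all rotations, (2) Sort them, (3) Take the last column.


Rotations (sorted):
  0: $abcccba -> last char: a
  1: a$abcccb -> last char: b
  2: abcccba$ -> last char: $
  3: ba$abccc -> last char: c
  4: bcccba$a -> last char: a
  5: cba$abcc -> last char: c
  6: ccba$abc -> last char: c
  7: cccba$ab -> last char: b


BWT = ab$caccb


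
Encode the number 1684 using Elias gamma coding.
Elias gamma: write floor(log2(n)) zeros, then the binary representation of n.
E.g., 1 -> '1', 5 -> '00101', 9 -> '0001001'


num_bits = floor(log2(1684)) + 1 = 11
leading_zeros = num_bits - 1 = 10
binary(1684) = 11010010100

Elias gamma(1684) = '0000000000' + '11010010100' = 000000000011010010100 (21 bits)


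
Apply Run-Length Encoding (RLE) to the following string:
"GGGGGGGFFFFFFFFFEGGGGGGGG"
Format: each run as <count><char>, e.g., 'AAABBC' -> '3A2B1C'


Scanning runs left to right:
  i=0: run of 'G' x 7 -> '7G'
  i=7: run of 'F' x 9 -> '9F'
  i=16: run of 'E' x 1 -> '1E'
  i=17: run of 'G' x 8 -> '8G'

RLE = 7G9F1E8G


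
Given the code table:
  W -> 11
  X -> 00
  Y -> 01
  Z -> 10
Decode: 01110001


Decoding:
01 -> Y
11 -> W
00 -> X
01 -> Y


Result: YWXY


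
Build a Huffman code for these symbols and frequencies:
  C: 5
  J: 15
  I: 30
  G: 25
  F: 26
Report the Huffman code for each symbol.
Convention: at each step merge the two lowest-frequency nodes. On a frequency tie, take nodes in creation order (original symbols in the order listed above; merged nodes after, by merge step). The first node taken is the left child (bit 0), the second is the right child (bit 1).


Huffman tree construction:
Step 1: Merge C(5) + J(15) = 20
Step 2: Merge (C+J)(20) + G(25) = 45
Step 3: Merge F(26) + I(30) = 56
Step 4: Merge ((C+J)+G)(45) + (F+I)(56) = 101
Read each symbol's code off the tree from the root (left child = 0, right child = 1).

Codes:
  C: 000 (length 3)
  J: 001 (length 3)
  I: 11 (length 2)
  G: 01 (length 2)
  F: 10 (length 2)
Average code length: 222/101 = 2.1980 bits/symbol


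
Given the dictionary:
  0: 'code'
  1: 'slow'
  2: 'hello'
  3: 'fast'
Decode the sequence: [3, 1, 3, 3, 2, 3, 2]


Look up each index in the dictionary:
  3 -> 'fast'
  1 -> 'slow'
  3 -> 'fast'
  3 -> 'fast'
  2 -> 'hello'
  3 -> 'fast'
  2 -> 'hello'

Decoded: "fast slow fast fast hello fast hello"


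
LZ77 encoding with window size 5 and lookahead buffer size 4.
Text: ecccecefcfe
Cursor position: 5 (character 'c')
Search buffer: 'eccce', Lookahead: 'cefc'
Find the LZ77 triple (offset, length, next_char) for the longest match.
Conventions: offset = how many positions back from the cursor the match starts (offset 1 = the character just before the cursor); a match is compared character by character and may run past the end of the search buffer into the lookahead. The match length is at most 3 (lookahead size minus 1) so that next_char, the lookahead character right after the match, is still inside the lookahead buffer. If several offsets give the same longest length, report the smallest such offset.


Try each offset into the search buffer:
  offset=1 (pos 4, char 'e'): match length 0
  offset=2 (pos 3, char 'c'): match length 2
  offset=3 (pos 2, char 'c'): match length 1
  offset=4 (pos 1, char 'c'): match length 1
  offset=5 (pos 0, char 'e'): match length 0
Longest match has length 2 at offset 2.
next_char = character at position 5 + 2 = 7 -> 'f'

Best match: offset=2, length=2 (matching 'ce' starting at position 3)
LZ77 triple: (2, 2, 'f')


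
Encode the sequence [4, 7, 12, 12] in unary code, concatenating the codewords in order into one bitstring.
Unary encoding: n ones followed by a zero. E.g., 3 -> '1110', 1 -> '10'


Encode each number as n ones followed by a terminating 0:
  4 -> 11110 (5 bits)
  7 -> 11111110 (8 bits)
  12 -> 1111111111110 (13 bits)
  12 -> 1111111111110 (13 bits)
Total length = 5 + 8 + 13 + 13 = 39 bits.

Unary([4, 7, 12, 12]) = 111101111111011111111111101111111111110 (39 bits)


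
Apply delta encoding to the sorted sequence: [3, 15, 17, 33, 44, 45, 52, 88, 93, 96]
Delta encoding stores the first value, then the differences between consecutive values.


First value: 3
Deltas:
  15 - 3 = 12
  17 - 15 = 2
  33 - 17 = 16
  44 - 33 = 11
  45 - 44 = 1
  52 - 45 = 7
  88 - 52 = 36
  93 - 88 = 5
  96 - 93 = 3


Delta encoded: [3, 12, 2, 16, 11, 1, 7, 36, 5, 3]


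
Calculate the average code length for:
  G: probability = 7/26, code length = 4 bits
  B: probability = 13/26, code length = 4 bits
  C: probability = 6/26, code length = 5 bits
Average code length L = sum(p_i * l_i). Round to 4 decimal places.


Weighted contributions p_i * l_i:
  G: (7/26) * 4 = 28/26
  B: (13/26) * 4 = 52/26
  C: (6/26) * 5 = 30/26
Sum = (28 + 52 + 30)/26 = 110/26

L = 110/26 = 4.2308 bits/symbol


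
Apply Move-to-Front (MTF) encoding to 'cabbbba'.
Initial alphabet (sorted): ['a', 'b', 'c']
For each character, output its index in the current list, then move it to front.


MTF encoding:
'c': index 2 in ['a', 'b', 'c'] -> ['c', 'a', 'b']
'a': index 1 in ['c', 'a', 'b'] -> ['a', 'c', 'b']
'b': index 2 in ['a', 'c', 'b'] -> ['b', 'a', 'c']
'b': index 0 in ['b', 'a', 'c'] -> ['b', 'a', 'c']
'b': index 0 in ['b', 'a', 'c'] -> ['b', 'a', 'c']
'b': index 0 in ['b', 'a', 'c'] -> ['b', 'a', 'c']
'a': index 1 in ['b', 'a', 'c'] -> ['a', 'b', 'c']


Output: [2, 1, 2, 0, 0, 0, 1]


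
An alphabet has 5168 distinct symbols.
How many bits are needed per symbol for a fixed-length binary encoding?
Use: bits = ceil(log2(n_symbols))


log2(5168) = 12.3354
Bracket: 2^12 = 4096 < 5168 <= 2^13 = 8192
So ceil(log2(5168)) = 13

bits = ceil(log2(5168)) = ceil(12.3354) = 13 bits


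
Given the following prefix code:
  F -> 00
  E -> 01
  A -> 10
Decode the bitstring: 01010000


Decoding step by step:
Bits 01 -> E
Bits 01 -> E
Bits 00 -> F
Bits 00 -> F


Decoded message: EEFF


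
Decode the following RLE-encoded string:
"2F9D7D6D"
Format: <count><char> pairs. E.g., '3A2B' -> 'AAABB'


Expanding each <count><char> pair:
  2F -> 'FF'
  9D -> 'DDDDDDDDD'
  7D -> 'DDDDDDD'
  6D -> 'DDDDDD'

Decoded = FFDDDDDDDDDDDDDDDDDDDDDD


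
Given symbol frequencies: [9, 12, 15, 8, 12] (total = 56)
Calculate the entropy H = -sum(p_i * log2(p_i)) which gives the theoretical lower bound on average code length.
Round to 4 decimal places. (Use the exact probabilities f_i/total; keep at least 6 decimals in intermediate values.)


Per-symbol terms -p_i * log2(p_i) with p_i = f_i/56:
  p = 9/56 = 0.160714: log2(p) = -2.637430, -p*log2(p) = 0.423873
  p = 12/56 = 0.214286: log2(p) = -2.222392, -p*log2(p) = 0.476227
  p = 15/56 = 0.267857: log2(p) = -1.900464, -p*log2(p) = 0.509053
  p = 8/56 = 0.142857: log2(p) = -2.807355, -p*log2(p) = 0.401051
  p = 12/56 = 0.214286: log2(p) = -2.222392, -p*log2(p) = 0.476227
H = 0.423873 + 0.476227 + 0.509053 + 0.401051 + 0.476227 = 2.286431

H = 2.2864 bits/symbol


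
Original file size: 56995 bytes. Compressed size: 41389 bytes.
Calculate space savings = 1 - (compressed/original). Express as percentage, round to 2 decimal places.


ratio = compressed/original = 41389/56995 = 0.726187
savings = 1 - ratio = 1 - 0.726187 = 0.273813
as a percentage: 0.273813 * 100 = 27.38%

Space savings = 1 - 41389/56995 = 27.38%


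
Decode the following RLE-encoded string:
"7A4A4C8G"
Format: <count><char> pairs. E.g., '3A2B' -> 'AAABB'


Expanding each <count><char> pair:
  7A -> 'AAAAAAA'
  4A -> 'AAAA'
  4C -> 'CCCC'
  8G -> 'GGGGGGGG'

Decoded = AAAAAAAAAAACCCCGGGGGGGG


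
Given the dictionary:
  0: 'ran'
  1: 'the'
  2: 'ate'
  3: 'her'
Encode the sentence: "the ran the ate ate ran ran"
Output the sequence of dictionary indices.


Look up each word in the dictionary:
  'the' -> 1
  'ran' -> 0
  'the' -> 1
  'ate' -> 2
  'ate' -> 2
  'ran' -> 0
  'ran' -> 0

Encoded: [1, 0, 1, 2, 2, 0, 0]


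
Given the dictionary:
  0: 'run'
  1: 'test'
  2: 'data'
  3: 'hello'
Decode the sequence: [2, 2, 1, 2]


Look up each index in the dictionary:
  2 -> 'data'
  2 -> 'data'
  1 -> 'test'
  2 -> 'data'

Decoded: "data data test data"


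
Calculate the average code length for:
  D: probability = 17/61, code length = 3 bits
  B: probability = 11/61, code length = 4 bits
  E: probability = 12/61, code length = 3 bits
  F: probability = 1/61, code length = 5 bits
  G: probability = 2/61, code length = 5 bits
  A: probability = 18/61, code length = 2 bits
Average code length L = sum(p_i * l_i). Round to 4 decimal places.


Weighted contributions p_i * l_i:
  D: (17/61) * 3 = 51/61
  B: (11/61) * 4 = 44/61
  E: (12/61) * 3 = 36/61
  F: (1/61) * 5 = 5/61
  G: (2/61) * 5 = 10/61
  A: (18/61) * 2 = 36/61
Sum = (51 + 44 + 36 + 5 + 10 + 36)/61 = 182/61

L = 182/61 = 2.9836 bits/symbol


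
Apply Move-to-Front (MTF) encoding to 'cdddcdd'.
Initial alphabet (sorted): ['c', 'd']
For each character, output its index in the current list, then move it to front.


MTF encoding:
'c': index 0 in ['c', 'd'] -> ['c', 'd']
'd': index 1 in ['c', 'd'] -> ['d', 'c']
'd': index 0 in ['d', 'c'] -> ['d', 'c']
'd': index 0 in ['d', 'c'] -> ['d', 'c']
'c': index 1 in ['d', 'c'] -> ['c', 'd']
'd': index 1 in ['c', 'd'] -> ['d', 'c']
'd': index 0 in ['d', 'c'] -> ['d', 'c']


Output: [0, 1, 0, 0, 1, 1, 0]


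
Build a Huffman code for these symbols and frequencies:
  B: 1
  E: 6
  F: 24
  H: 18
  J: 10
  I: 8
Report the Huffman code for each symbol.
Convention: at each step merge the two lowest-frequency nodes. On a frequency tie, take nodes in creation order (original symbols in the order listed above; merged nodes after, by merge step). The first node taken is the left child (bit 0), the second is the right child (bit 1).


Huffman tree construction:
Step 1: Merge B(1) + E(6) = 7
Step 2: Merge (B+E)(7) + I(8) = 15
Step 3: Merge J(10) + ((B+E)+I)(15) = 25
Step 4: Merge H(18) + F(24) = 42
Step 5: Merge (J+((B+E)+I))(25) + (H+F)(42) = 67
Read each symbol's code off the tree from the root (left child = 0, right child = 1).

Codes:
  B: 0100 (length 4)
  E: 0101 (length 4)
  F: 11 (length 2)
  H: 10 (length 2)
  J: 00 (length 2)
  I: 011 (length 3)
Average code length: 156/67 = 2.3284 bits/symbol


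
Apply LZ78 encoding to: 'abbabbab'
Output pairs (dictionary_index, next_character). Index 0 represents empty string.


LZ78 encoding steps:
Dictionary: {0: ''}
Step 1: w='' (idx 0), next='a' -> output (0, 'a'), add 'a' as idx 1
Step 2: w='' (idx 0), next='b' -> output (0, 'b'), add 'b' as idx 2
Step 3: w='b' (idx 2), next='a' -> output (2, 'a'), add 'ba' as idx 3
Step 4: w='b' (idx 2), next='b' -> output (2, 'b'), add 'bb' as idx 4
Step 5: w='a' (idx 1), next='b' -> output (1, 'b'), add 'ab' as idx 5


Encoded: [(0, 'a'), (0, 'b'), (2, 'a'), (2, 'b'), (1, 'b')]


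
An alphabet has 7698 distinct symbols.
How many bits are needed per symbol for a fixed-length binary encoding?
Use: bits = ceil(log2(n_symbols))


log2(7698) = 12.9103
Bracket: 2^12 = 4096 < 7698 <= 2^13 = 8192
So ceil(log2(7698)) = 13

bits = ceil(log2(7698)) = ceil(12.9103) = 13 bits


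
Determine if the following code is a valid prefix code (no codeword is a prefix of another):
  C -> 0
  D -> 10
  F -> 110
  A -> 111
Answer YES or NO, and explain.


Checking each pair (does one codeword prefix another?):
  C='0' vs D='10': no prefix
  C='0' vs F='110': no prefix
  C='0' vs A='111': no prefix
  D='10' vs C='0': no prefix
  D='10' vs F='110': no prefix
  D='10' vs A='111': no prefix
  F='110' vs C='0': no prefix
  F='110' vs D='10': no prefix
  F='110' vs A='111': no prefix
  A='111' vs C='0': no prefix
  A='111' vs D='10': no prefix
  A='111' vs F='110': no prefix
No violation found over all pairs.

YES -- this is a valid prefix code. No codeword is a prefix of any other codeword.


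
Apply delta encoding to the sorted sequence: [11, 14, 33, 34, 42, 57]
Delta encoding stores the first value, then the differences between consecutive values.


First value: 11
Deltas:
  14 - 11 = 3
  33 - 14 = 19
  34 - 33 = 1
  42 - 34 = 8
  57 - 42 = 15


Delta encoded: [11, 3, 19, 1, 8, 15]


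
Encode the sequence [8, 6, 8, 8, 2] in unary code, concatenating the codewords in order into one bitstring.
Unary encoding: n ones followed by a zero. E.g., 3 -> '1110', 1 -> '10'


Encode each number as n ones followed by a terminating 0:
  8 -> 111111110 (9 bits)
  6 -> 1111110 (7 bits)
  8 -> 111111110 (9 bits)
  8 -> 111111110 (9 bits)
  2 -> 110 (3 bits)
Total length = 9 + 7 + 9 + 9 + 3 = 37 bits.

Unary([8, 6, 8, 8, 2]) = 1111111101111110111111110111111110110 (37 bits)


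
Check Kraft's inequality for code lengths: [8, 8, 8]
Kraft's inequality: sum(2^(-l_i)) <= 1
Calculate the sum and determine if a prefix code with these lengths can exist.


Sum = 2^(-8) + 2^(-8) + 2^(-8)
    = 0.00390625 + 0.00390625 + 0.00390625
    = 3/256 = 0.01171875
Since 0.01171875 <= 1, Kraft's inequality IS satisfied.
A prefix code with these lengths CAN exist.

Kraft sum = 0.01171875. Satisfied.


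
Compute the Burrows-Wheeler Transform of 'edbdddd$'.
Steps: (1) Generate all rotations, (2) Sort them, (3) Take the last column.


Rotations (sorted):
  0: $edbdddd -> last char: d
  1: bdddd$ed -> last char: d
  2: d$edbddd -> last char: d
  3: dbdddd$e -> last char: e
  4: dd$edbdd -> last char: d
  5: ddd$edbd -> last char: d
  6: dddd$edb -> last char: b
  7: edbdddd$ -> last char: $


BWT = dddeddb$


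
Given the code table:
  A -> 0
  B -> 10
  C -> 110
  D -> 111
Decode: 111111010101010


Decoding:
111 -> D
111 -> D
0 -> A
10 -> B
10 -> B
10 -> B
10 -> B


Result: DDABBBB


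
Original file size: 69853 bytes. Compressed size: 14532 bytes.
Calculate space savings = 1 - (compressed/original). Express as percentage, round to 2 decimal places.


ratio = compressed/original = 14532/69853 = 0.208037
savings = 1 - ratio = 1 - 0.208037 = 0.791963
as a percentage: 0.791963 * 100 = 79.2%

Space savings = 1 - 14532/69853 = 79.2%


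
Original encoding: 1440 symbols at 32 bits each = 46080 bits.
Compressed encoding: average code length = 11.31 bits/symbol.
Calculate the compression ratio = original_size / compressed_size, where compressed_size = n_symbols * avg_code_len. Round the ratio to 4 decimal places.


original_size = n_symbols * orig_bits = 1440 * 32 = 46080 bits
compressed_size = n_symbols * avg_code_len = 1440 * 11.31 = 16286.4 bits
ratio = original_size / compressed_size = 46080 / 16286.4 = 2.8294

Compression ratio = 2.8294


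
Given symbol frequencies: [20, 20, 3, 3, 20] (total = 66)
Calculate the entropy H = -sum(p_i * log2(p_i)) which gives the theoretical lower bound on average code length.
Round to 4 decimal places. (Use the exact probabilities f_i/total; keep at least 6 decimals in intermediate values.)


Per-symbol terms -p_i * log2(p_i) with p_i = f_i/66:
  p = 20/66 = 0.303030: log2(p) = -1.722466, -p*log2(p) = 0.521959
  p = 20/66 = 0.303030: log2(p) = -1.722466, -p*log2(p) = 0.521959
  p = 3/66 = 0.045455: log2(p) = -4.459432, -p*log2(p) = 0.202701
  p = 3/66 = 0.045455: log2(p) = -4.459432, -p*log2(p) = 0.202701
  p = 20/66 = 0.303030: log2(p) = -1.722466, -p*log2(p) = 0.521959
H = 0.521959 + 0.521959 + 0.202701 + 0.202701 + 0.521959 = 1.971279

H = 1.9713 bits/symbol


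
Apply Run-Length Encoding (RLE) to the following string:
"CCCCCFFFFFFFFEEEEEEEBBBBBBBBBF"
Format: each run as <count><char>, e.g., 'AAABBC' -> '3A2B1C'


Scanning runs left to right:
  i=0: run of 'C' x 5 -> '5C'
  i=5: run of 'F' x 8 -> '8F'
  i=13: run of 'E' x 7 -> '7E'
  i=20: run of 'B' x 9 -> '9B'
  i=29: run of 'F' x 1 -> '1F'

RLE = 5C8F7E9B1F


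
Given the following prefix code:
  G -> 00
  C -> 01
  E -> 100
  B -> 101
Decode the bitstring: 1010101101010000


Decoding step by step:
Bits 101 -> B
Bits 01 -> C
Bits 01 -> C
Bits 101 -> B
Bits 01 -> C
Bits 00 -> G
Bits 00 -> G


Decoded message: BCCBCGG


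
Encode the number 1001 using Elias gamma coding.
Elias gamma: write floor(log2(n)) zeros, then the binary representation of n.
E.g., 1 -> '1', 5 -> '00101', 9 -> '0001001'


num_bits = floor(log2(1001)) + 1 = 10
leading_zeros = num_bits - 1 = 9
binary(1001) = 1111101001

Elias gamma(1001) = '000000000' + '1111101001' = 0000000001111101001 (19 bits)


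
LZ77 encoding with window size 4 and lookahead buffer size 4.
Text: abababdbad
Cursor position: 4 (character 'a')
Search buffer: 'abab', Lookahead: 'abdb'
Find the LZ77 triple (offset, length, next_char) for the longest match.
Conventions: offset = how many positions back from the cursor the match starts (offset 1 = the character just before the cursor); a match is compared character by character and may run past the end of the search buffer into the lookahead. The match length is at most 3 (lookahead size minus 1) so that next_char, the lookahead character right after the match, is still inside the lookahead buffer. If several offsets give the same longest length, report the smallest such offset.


Try each offset into the search buffer:
  offset=1 (pos 3, char 'b'): match length 0
  offset=2 (pos 2, char 'a'): match length 2
  offset=3 (pos 1, char 'b'): match length 0
  offset=4 (pos 0, char 'a'): match length 2
Longest match has length 2, found at offsets 2, 4; take the smallest, offset 2.
next_char = character at position 4 + 2 = 6 -> 'd'

Best match: offset=2, length=2 (matching 'ab' starting at position 2)
LZ77 triple: (2, 2, 'd')


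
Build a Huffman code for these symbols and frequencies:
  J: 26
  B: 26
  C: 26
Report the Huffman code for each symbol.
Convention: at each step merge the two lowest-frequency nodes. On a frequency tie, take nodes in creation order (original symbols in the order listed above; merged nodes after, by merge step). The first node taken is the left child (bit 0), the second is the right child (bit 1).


Huffman tree construction:
Step 1: Merge J(26) + B(26) = 52
Step 2: Merge C(26) + (J+B)(52) = 78
Read each symbol's code off the tree from the root (left child = 0, right child = 1).

Codes:
  J: 10 (length 2)
  B: 11 (length 2)
  C: 0 (length 1)
Average code length: 130/78 = 1.6667 bits/symbol


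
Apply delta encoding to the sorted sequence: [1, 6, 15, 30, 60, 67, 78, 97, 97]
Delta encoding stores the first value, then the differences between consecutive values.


First value: 1
Deltas:
  6 - 1 = 5
  15 - 6 = 9
  30 - 15 = 15
  60 - 30 = 30
  67 - 60 = 7
  78 - 67 = 11
  97 - 78 = 19
  97 - 97 = 0


Delta encoded: [1, 5, 9, 15, 30, 7, 11, 19, 0]


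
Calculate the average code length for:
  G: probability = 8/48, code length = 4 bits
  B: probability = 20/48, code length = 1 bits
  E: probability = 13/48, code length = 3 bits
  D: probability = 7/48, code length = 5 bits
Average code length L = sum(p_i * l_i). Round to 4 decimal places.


Weighted contributions p_i * l_i:
  G: (8/48) * 4 = 32/48
  B: (20/48) * 1 = 20/48
  E: (13/48) * 3 = 39/48
  D: (7/48) * 5 = 35/48
Sum = (32 + 20 + 39 + 35)/48 = 126/48

L = 126/48 = 2.6250 bits/symbol


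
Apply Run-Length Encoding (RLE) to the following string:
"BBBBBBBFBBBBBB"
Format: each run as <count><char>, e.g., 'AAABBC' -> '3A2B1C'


Scanning runs left to right:
  i=0: run of 'B' x 7 -> '7B'
  i=7: run of 'F' x 1 -> '1F'
  i=8: run of 'B' x 6 -> '6B'

RLE = 7B1F6B


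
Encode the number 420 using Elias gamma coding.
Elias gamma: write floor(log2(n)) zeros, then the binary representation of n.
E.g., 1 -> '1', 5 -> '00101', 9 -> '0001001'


num_bits = floor(log2(420)) + 1 = 9
leading_zeros = num_bits - 1 = 8
binary(420) = 110100100

Elias gamma(420) = '00000000' + '110100100' = 00000000110100100 (17 bits)


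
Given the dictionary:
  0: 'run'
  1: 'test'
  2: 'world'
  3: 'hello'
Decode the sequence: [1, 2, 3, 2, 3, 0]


Look up each index in the dictionary:
  1 -> 'test'
  2 -> 'world'
  3 -> 'hello'
  2 -> 'world'
  3 -> 'hello'
  0 -> 'run'

Decoded: "test world hello world hello run"


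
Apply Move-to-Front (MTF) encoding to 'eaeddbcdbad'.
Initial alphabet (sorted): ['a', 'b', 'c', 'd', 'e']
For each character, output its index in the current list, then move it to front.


MTF encoding:
'e': index 4 in ['a', 'b', 'c', 'd', 'e'] -> ['e', 'a', 'b', 'c', 'd']
'a': index 1 in ['e', 'a', 'b', 'c', 'd'] -> ['a', 'e', 'b', 'c', 'd']
'e': index 1 in ['a', 'e', 'b', 'c', 'd'] -> ['e', 'a', 'b', 'c', 'd']
'd': index 4 in ['e', 'a', 'b', 'c', 'd'] -> ['d', 'e', 'a', 'b', 'c']
'd': index 0 in ['d', 'e', 'a', 'b', 'c'] -> ['d', 'e', 'a', 'b', 'c']
'b': index 3 in ['d', 'e', 'a', 'b', 'c'] -> ['b', 'd', 'e', 'a', 'c']
'c': index 4 in ['b', 'd', 'e', 'a', 'c'] -> ['c', 'b', 'd', 'e', 'a']
'd': index 2 in ['c', 'b', 'd', 'e', 'a'] -> ['d', 'c', 'b', 'e', 'a']
'b': index 2 in ['d', 'c', 'b', 'e', 'a'] -> ['b', 'd', 'c', 'e', 'a']
'a': index 4 in ['b', 'd', 'c', 'e', 'a'] -> ['a', 'b', 'd', 'c', 'e']
'd': index 2 in ['a', 'b', 'd', 'c', 'e'] -> ['d', 'a', 'b', 'c', 'e']


Output: [4, 1, 1, 4, 0, 3, 4, 2, 2, 4, 2]


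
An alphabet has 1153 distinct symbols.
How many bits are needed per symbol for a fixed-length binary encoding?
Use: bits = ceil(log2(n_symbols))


log2(1153) = 10.1712
Bracket: 2^10 = 1024 < 1153 <= 2^11 = 2048
So ceil(log2(1153)) = 11

bits = ceil(log2(1153)) = ceil(10.1712) = 11 bits


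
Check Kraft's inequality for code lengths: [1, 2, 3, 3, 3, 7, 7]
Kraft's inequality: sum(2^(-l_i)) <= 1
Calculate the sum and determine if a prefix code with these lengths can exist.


Sum = 2^(-1) + 2^(-2) + 2^(-3) + 2^(-3) + 2^(-3) + 2^(-7) + 2^(-7)
    = 0.5 + 0.25 + 0.125 + 0.125 + 0.125 + 0.0078125 + 0.0078125
    = 146/128 = 1.140625
Since 1.140625 > 1, Kraft's inequality is NOT satisfied.
A prefix code with these lengths CANNOT exist.

Kraft sum = 1.140625. Not satisfied.


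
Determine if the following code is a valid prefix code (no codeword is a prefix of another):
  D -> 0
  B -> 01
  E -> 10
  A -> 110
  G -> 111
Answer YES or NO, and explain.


Checking each pair (does one codeword prefix another?):
  D='0' vs B='01': prefix -- VIOLATION

NO -- this is NOT a valid prefix code. D (0) is a prefix of B (01).


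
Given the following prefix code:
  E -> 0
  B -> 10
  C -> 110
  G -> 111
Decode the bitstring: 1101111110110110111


Decoding step by step:
Bits 110 -> C
Bits 111 -> G
Bits 111 -> G
Bits 0 -> E
Bits 110 -> C
Bits 110 -> C
Bits 111 -> G


Decoded message: CGGECCG


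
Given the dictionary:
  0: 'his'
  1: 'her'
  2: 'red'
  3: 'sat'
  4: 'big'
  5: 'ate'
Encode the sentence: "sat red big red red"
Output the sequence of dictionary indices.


Look up each word in the dictionary:
  'sat' -> 3
  'red' -> 2
  'big' -> 4
  'red' -> 2
  'red' -> 2

Encoded: [3, 2, 4, 2, 2]


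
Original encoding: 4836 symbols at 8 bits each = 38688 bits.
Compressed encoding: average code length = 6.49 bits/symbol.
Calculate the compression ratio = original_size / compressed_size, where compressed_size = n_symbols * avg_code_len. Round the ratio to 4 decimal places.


original_size = n_symbols * orig_bits = 4836 * 8 = 38688 bits
compressed_size = n_symbols * avg_code_len = 4836 * 6.49 = 31385.64 bits
ratio = original_size / compressed_size = 38688 / 31385.64 = 1.2327

Compression ratio = 1.2327


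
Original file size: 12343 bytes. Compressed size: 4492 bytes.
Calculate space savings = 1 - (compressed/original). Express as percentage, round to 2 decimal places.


ratio = compressed/original = 4492/12343 = 0.363931
savings = 1 - ratio = 1 - 0.363931 = 0.636069
as a percentage: 0.636069 * 100 = 63.61%

Space savings = 1 - 4492/12343 = 63.61%


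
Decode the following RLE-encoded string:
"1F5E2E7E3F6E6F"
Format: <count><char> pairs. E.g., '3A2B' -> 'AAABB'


Expanding each <count><char> pair:
  1F -> 'F'
  5E -> 'EEEEE'
  2E -> 'EE'
  7E -> 'EEEEEEE'
  3F -> 'FFF'
  6E -> 'EEEEEE'
  6F -> 'FFFFFF'

Decoded = FEEEEEEEEEEEEEEFFFEEEEEEFFFFFF


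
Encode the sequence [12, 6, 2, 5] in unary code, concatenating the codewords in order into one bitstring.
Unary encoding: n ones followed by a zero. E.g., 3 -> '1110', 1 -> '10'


Encode each number as n ones followed by a terminating 0:
  12 -> 1111111111110 (13 bits)
  6 -> 1111110 (7 bits)
  2 -> 110 (3 bits)
  5 -> 111110 (6 bits)
Total length = 13 + 7 + 3 + 6 = 29 bits.

Unary([12, 6, 2, 5]) = 11111111111101111110110111110 (29 bits)


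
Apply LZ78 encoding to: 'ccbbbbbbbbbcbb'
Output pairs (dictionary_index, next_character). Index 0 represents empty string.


LZ78 encoding steps:
Dictionary: {0: ''}
Step 1: w='' (idx 0), next='c' -> output (0, 'c'), add 'c' as idx 1
Step 2: w='c' (idx 1), next='b' -> output (1, 'b'), add 'cb' as idx 2
Step 3: w='' (idx 0), next='b' -> output (0, 'b'), add 'b' as idx 3
Step 4: w='b' (idx 3), next='b' -> output (3, 'b'), add 'bb' as idx 4
Step 5: w='bb' (idx 4), next='b' -> output (4, 'b'), add 'bbb' as idx 5
Step 6: w='bb' (idx 4), next='c' -> output (4, 'c'), add 'bbc' as idx 6
Step 7: w='bb' (idx 4), end of input -> output (4, '')


Encoded: [(0, 'c'), (1, 'b'), (0, 'b'), (3, 'b'), (4, 'b'), (4, 'c'), (4, '')]


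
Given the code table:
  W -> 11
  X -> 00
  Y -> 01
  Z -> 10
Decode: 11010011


Decoding:
11 -> W
01 -> Y
00 -> X
11 -> W


Result: WYXW


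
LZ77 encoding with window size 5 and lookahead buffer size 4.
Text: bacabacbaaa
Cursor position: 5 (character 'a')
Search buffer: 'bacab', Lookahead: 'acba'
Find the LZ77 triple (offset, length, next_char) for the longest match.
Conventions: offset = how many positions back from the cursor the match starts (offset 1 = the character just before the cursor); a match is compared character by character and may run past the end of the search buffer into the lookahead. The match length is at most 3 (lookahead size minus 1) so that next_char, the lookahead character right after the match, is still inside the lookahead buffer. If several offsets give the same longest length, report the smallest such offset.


Try each offset into the search buffer:
  offset=1 (pos 4, char 'b'): match length 0
  offset=2 (pos 3, char 'a'): match length 1
  offset=3 (pos 2, char 'c'): match length 0
  offset=4 (pos 1, char 'a'): match length 2
  offset=5 (pos 0, char 'b'): match length 0
Longest match has length 2 at offset 4.
next_char = character at position 5 + 2 = 7 -> 'b'

Best match: offset=4, length=2 (matching 'ac' starting at position 1)
LZ77 triple: (4, 2, 'b')


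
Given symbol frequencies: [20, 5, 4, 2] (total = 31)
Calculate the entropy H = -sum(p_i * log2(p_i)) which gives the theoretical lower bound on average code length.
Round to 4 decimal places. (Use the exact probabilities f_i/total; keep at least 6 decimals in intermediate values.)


Per-symbol terms -p_i * log2(p_i) with p_i = f_i/31:
  p = 20/31 = 0.645161: log2(p) = -0.632268, -p*log2(p) = 0.407915
  p = 5/31 = 0.161290: log2(p) = -2.632268, -p*log2(p) = 0.424559
  p = 4/31 = 0.129032: log2(p) = -2.954196, -p*log2(p) = 0.381187
  p = 2/31 = 0.064516: log2(p) = -3.954196, -p*log2(p) = 0.255109
H = 0.407915 + 0.424559 + 0.381187 + 0.255109 = 1.468770

H = 1.4688 bits/symbol


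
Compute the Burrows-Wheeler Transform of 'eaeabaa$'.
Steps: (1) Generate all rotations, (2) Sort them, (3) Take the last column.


Rotations (sorted):
  0: $eaeabaa -> last char: a
  1: a$eaeaba -> last char: a
  2: aa$eaeab -> last char: b
  3: abaa$eae -> last char: e
  4: aeabaa$e -> last char: e
  5: baa$eaea -> last char: a
  6: eabaa$ea -> last char: a
  7: eaeabaa$ -> last char: $


BWT = aabeeaa$


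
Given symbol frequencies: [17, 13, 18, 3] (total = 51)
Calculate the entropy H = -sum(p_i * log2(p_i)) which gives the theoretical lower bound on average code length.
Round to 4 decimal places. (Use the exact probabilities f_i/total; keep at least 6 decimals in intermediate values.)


Per-symbol terms -p_i * log2(p_i) with p_i = f_i/51:
  p = 17/51 = 0.333333: log2(p) = -1.584963, -p*log2(p) = 0.528321
  p = 13/51 = 0.254902: log2(p) = -1.971986, -p*log2(p) = 0.502663
  p = 18/51 = 0.352941: log2(p) = -1.502500, -p*log2(p) = 0.530294
  p = 3/51 = 0.058824: log2(p) = -4.087463, -p*log2(p) = 0.240439
H = 0.528321 + 0.502663 + 0.530294 + 0.240439 = 1.801717

H = 1.8017 bits/symbol


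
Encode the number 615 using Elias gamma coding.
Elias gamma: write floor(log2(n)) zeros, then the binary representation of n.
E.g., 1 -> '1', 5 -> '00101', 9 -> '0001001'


num_bits = floor(log2(615)) + 1 = 10
leading_zeros = num_bits - 1 = 9
binary(615) = 1001100111

Elias gamma(615) = '000000000' + '1001100111' = 0000000001001100111 (19 bits)


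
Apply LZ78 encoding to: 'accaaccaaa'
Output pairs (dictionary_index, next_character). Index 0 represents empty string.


LZ78 encoding steps:
Dictionary: {0: ''}
Step 1: w='' (idx 0), next='a' -> output (0, 'a'), add 'a' as idx 1
Step 2: w='' (idx 0), next='c' -> output (0, 'c'), add 'c' as idx 2
Step 3: w='c' (idx 2), next='a' -> output (2, 'a'), add 'ca' as idx 3
Step 4: w='a' (idx 1), next='c' -> output (1, 'c'), add 'ac' as idx 4
Step 5: w='ca' (idx 3), next='a' -> output (3, 'a'), add 'caa' as idx 5
Step 6: w='a' (idx 1), end of input -> output (1, '')


Encoded: [(0, 'a'), (0, 'c'), (2, 'a'), (1, 'c'), (3, 'a'), (1, '')]
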